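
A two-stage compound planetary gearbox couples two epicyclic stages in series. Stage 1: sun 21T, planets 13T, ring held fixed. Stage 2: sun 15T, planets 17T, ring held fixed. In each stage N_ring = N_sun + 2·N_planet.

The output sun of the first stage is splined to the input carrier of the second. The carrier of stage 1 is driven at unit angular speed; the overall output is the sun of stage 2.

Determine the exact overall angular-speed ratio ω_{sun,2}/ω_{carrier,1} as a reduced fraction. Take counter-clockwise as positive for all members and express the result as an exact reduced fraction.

4352/315

Stage 1: N_ring = 21 + 2·13 = 47
Stage 1: 21(ω_s−ω_c) = −47(ω_r−ω_c),  ω_r=0, ω_c=1
Stage 1: ω_s = 1 − (47/21)(0−1) = 68/21
  ⇒ ω_s¹/ω_c¹ = 68/21
Stage 2: N_ring = 15 + 2·17 = 49
Stage 2: 15(ω_s−ω_c) = −49(ω_r−ω_c),  ω_r=0, ω_c=1
Stage 2: ω_s = 1 − (49/15)(0−1) = 64/15
  ⇒ ω_s²/ω_c² = 64/15
Coupling ω_c² = ω_s¹ ⇒ overall = 68/21 × 64/15 = 4352/315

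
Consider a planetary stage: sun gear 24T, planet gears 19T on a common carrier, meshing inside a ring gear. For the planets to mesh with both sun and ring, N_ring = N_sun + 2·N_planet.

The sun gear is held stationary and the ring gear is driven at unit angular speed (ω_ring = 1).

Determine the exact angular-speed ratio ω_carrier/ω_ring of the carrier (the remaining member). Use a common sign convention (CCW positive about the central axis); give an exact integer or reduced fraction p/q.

N_ring = 24 + 2·19 = 62
24(ω_s−ω_c) = −62(ω_r−ω_c),  ω_s=0, ω_r=1
24(0−ω_c) = −62(1−ω_c)  ⇒  86ω_c = 62  ⇒  ω_c = 31/43
ω_c/ω_r = 31/43

31/43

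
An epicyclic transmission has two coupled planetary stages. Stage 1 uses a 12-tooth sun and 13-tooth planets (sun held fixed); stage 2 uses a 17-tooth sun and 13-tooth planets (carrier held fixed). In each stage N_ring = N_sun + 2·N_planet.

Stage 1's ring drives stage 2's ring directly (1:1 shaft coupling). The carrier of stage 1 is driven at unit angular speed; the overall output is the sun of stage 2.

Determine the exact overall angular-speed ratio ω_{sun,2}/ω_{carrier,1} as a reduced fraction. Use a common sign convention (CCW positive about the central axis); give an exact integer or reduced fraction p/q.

Stage 1: N_ring = 12 + 2·13 = 38
Stage 1: 12(ω_s−ω_c) = −38(ω_r−ω_c),  ω_s=0, ω_c=1
Stage 1: ω_r = 1 − (12/38)(0−1) = 25/19
  ⇒ ω_r¹/ω_c¹ = 25/19
Stage 2: N_ring = 17 + 2·13 = 43
Stage 2: 17(ω_s−ω_c) = −43(ω_r−ω_c),  ω_c=0, ω_r=1
Stage 2: ω_s = 0 − (43/17)(1−0) = -43/17
  ⇒ ω_s²/ω_r² = -43/17
Coupling ω_r² = ω_r¹ ⇒ overall = 25/19 × -43/17 = -1075/323

-1075/323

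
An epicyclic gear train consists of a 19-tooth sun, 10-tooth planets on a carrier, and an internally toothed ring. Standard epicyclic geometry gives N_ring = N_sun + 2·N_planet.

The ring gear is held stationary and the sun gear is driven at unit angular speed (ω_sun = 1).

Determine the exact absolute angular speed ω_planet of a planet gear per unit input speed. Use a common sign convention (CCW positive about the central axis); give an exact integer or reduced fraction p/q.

-19/20

N_ring = 19 + 2·10 = 39
19(ω_s−ω_c) = −39(ω_r−ω_c),  ω_r=0, ω_s=1
19(1−ω_c) = −39(0−ω_c)  ⇒  58ω_c = 19  ⇒  ω_c = 19/58
sun–planet: 19·(1−19/58) = −10·(ω_p−ω_c)  ⇒  ω_p−ω_c = −(19/10)·(39/58) = -741/580
ω_p = 19/58 − 741/580 = -19/20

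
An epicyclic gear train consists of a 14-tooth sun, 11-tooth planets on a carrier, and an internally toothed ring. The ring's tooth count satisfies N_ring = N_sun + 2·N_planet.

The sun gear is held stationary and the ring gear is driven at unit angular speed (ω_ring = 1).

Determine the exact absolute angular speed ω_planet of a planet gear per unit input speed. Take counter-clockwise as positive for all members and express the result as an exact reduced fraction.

N_ring = 14 + 2·11 = 36
14(ω_s−ω_c) = −36(ω_r−ω_c),  ω_s=0, ω_r=1
14(0−ω_c) = −36(1−ω_c)  ⇒  50ω_c = 36  ⇒  ω_c = 18/25
sun–planet: 14·(0−18/25) = −11·(ω_p−ω_c)  ⇒  ω_p−ω_c = −(14/11)·(-18/25) = 252/275
ω_p = 18/25 + 252/275 = 18/11

18/11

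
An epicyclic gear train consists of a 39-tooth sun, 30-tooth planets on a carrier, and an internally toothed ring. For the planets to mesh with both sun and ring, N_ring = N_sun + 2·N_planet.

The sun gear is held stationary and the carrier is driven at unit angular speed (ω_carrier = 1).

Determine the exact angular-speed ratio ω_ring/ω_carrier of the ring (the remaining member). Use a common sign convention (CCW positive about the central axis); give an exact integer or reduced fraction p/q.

46/33

N_ring = 39 + 2·30 = 99
39(ω_s−ω_c) = −99(ω_r−ω_c),  ω_s=0, ω_c=1
ω_r = 1 − (39/99)(0−1) = 46/33
ω_r/ω_c = 46/33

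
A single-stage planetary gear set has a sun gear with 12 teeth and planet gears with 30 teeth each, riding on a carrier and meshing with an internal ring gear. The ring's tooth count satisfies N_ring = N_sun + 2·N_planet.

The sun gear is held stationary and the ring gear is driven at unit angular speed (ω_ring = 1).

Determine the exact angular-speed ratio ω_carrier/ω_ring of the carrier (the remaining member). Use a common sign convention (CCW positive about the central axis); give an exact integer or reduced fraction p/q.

6/7

N_ring = 12 + 2·30 = 72
12(ω_s−ω_c) = −72(ω_r−ω_c),  ω_s=0, ω_r=1
12(0−ω_c) = −72(1−ω_c)  ⇒  84ω_c = 72  ⇒  ω_c = 6/7
ω_c/ω_r = 6/7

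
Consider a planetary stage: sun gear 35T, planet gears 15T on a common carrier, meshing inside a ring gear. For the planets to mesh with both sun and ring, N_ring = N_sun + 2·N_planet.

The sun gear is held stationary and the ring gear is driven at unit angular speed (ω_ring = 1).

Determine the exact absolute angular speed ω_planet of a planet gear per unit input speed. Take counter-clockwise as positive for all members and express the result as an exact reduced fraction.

N_ring = 35 + 2·15 = 65
35(ω_s−ω_c) = −65(ω_r−ω_c),  ω_s=0, ω_r=1
35(0−ω_c) = −65(1−ω_c)  ⇒  100ω_c = 65  ⇒  ω_c = 13/20
sun–planet: 35·(0−13/20) = −15·(ω_p−ω_c)  ⇒  ω_p−ω_c = −(35/15)·(-13/20) = 91/60
ω_p = 13/20 + 91/60 = 13/6

13/6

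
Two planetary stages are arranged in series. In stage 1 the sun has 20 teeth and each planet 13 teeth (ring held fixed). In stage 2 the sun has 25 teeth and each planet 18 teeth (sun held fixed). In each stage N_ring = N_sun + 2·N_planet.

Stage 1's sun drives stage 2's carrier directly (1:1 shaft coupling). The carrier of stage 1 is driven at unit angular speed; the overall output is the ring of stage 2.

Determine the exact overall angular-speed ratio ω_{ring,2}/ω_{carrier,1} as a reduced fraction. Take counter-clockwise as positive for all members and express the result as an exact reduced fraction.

Stage 1: N_ring = 20 + 2·13 = 46
Stage 1: 20(ω_s−ω_c) = −46(ω_r−ω_c),  ω_r=0, ω_c=1
Stage 1: ω_s = 1 − (46/20)(0−1) = 33/10
  ⇒ ω_s¹/ω_c¹ = 33/10
Stage 2: N_ring = 25 + 2·18 = 61
Stage 2: 25(ω_s−ω_c) = −61(ω_r−ω_c),  ω_s=0, ω_c=1
Stage 2: ω_r = 1 − (25/61)(0−1) = 86/61
  ⇒ ω_r²/ω_c² = 86/61
Coupling ω_c² = ω_s¹ ⇒ overall = 33/10 × 86/61 = 1419/305

1419/305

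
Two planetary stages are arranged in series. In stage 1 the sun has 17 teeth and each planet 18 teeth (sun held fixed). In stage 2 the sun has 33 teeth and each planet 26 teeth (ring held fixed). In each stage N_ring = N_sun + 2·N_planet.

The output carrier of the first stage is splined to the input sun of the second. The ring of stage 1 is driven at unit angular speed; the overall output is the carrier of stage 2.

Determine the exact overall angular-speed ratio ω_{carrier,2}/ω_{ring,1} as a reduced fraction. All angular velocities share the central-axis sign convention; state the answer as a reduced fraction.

Stage 1: N_ring = 17 + 2·18 = 53
Stage 1: 17(ω_s−ω_c) = −53(ω_r−ω_c),  ω_s=0, ω_r=1
Stage 1: 17(0−ω_c) = −53(1−ω_c)  ⇒  70ω_c = 53  ⇒  ω_c = 53/70
  ⇒ ω_c¹/ω_r¹ = 53/70
Stage 2: N_ring = 33 + 2·26 = 85
Stage 2: 33(ω_s−ω_c) = −85(ω_r−ω_c),  ω_r=0, ω_s=1
Stage 2: 33(1−ω_c) = −85(0−ω_c)  ⇒  118ω_c = 33  ⇒  ω_c = 33/118
  ⇒ ω_c²/ω_s² = 33/118
Coupling ω_s² = ω_c¹ ⇒ overall = 53/70 × 33/118 = 1749/8260

1749/8260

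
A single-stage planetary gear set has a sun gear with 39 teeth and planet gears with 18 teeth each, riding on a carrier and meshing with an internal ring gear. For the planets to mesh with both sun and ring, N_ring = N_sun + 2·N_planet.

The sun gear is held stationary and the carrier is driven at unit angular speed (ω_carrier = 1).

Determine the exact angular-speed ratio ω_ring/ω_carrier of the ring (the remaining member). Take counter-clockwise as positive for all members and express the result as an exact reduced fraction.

38/25

N_ring = 39 + 2·18 = 75
39(ω_s−ω_c) = −75(ω_r−ω_c),  ω_s=0, ω_c=1
ω_r = 1 − (39/75)(0−1) = 38/25
ω_r/ω_c = 38/25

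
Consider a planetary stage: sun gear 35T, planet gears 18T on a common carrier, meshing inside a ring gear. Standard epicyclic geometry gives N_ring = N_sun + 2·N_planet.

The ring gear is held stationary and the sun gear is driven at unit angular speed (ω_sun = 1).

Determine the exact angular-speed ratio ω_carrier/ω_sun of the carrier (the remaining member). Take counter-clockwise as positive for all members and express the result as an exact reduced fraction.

35/106

N_ring = 35 + 2·18 = 71
35(ω_s−ω_c) = −71(ω_r−ω_c),  ω_r=0, ω_s=1
35(1−ω_c) = −71(0−ω_c)  ⇒  106ω_c = 35  ⇒  ω_c = 35/106
ω_c/ω_s = 35/106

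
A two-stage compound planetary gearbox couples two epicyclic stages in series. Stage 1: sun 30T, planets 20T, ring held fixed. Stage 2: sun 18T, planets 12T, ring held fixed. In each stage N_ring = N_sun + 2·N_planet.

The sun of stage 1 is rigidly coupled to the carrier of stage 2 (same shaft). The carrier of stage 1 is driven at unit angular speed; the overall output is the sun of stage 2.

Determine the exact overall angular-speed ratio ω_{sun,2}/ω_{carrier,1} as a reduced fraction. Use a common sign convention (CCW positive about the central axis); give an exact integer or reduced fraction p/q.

100/9

Stage 1: N_ring = 30 + 2·20 = 70
Stage 1: 30(ω_s−ω_c) = −70(ω_r−ω_c),  ω_r=0, ω_c=1
Stage 1: ω_s = 1 − (70/30)(0−1) = 10/3
  ⇒ ω_s¹/ω_c¹ = 10/3
Stage 2: N_ring = 18 + 2·12 = 42
Stage 2: 18(ω_s−ω_c) = −42(ω_r−ω_c),  ω_r=0, ω_c=1
Stage 2: ω_s = 1 − (42/18)(0−1) = 10/3
  ⇒ ω_s²/ω_c² = 10/3
Coupling ω_c² = ω_s¹ ⇒ overall = 10/3 × 10/3 = 100/9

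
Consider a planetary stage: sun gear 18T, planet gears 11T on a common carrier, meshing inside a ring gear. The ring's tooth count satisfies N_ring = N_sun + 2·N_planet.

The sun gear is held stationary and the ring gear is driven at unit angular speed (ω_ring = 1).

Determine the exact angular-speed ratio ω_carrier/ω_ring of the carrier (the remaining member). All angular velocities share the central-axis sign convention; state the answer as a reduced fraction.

N_ring = 18 + 2·11 = 40
18(ω_s−ω_c) = −40(ω_r−ω_c),  ω_s=0, ω_r=1
18(0−ω_c) = −40(1−ω_c)  ⇒  58ω_c = 40  ⇒  ω_c = 20/29
ω_c/ω_r = 20/29

20/29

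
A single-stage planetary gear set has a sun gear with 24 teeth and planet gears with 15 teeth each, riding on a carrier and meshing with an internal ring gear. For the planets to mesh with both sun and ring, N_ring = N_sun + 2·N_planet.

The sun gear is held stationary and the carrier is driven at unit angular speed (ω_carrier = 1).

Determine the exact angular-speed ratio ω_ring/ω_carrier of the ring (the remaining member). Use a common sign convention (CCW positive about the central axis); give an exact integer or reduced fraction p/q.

13/9

N_ring = 24 + 2·15 = 54
24(ω_s−ω_c) = −54(ω_r−ω_c),  ω_s=0, ω_c=1
ω_r = 1 − (24/54)(0−1) = 13/9
ω_r/ω_c = 13/9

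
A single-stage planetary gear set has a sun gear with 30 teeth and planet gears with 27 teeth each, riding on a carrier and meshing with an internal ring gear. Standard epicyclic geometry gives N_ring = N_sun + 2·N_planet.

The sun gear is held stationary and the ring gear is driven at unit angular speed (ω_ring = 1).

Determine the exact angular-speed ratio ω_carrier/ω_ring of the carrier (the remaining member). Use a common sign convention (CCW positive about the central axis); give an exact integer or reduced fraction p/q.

14/19

N_ring = 30 + 2·27 = 84
30(ω_s−ω_c) = −84(ω_r−ω_c),  ω_s=0, ω_r=1
30(0−ω_c) = −84(1−ω_c)  ⇒  114ω_c = 84  ⇒  ω_c = 14/19
ω_c/ω_r = 14/19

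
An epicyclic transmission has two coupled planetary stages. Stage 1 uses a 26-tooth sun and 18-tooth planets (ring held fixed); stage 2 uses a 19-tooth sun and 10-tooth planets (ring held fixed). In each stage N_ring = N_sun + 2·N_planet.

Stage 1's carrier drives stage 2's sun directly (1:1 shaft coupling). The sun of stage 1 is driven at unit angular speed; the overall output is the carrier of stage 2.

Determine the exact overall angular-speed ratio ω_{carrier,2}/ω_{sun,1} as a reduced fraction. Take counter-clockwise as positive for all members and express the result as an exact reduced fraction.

247/2552

Stage 1: N_ring = 26 + 2·18 = 62
Stage 1: 26(ω_s−ω_c) = −62(ω_r−ω_c),  ω_r=0, ω_s=1
Stage 1: 26(1−ω_c) = −62(0−ω_c)  ⇒  88ω_c = 26  ⇒  ω_c = 13/44
  ⇒ ω_c¹/ω_s¹ = 13/44
Stage 2: N_ring = 19 + 2·10 = 39
Stage 2: 19(ω_s−ω_c) = −39(ω_r−ω_c),  ω_r=0, ω_s=1
Stage 2: 19(1−ω_c) = −39(0−ω_c)  ⇒  58ω_c = 19  ⇒  ω_c = 19/58
  ⇒ ω_c²/ω_s² = 19/58
Coupling ω_s² = ω_c¹ ⇒ overall = 13/44 × 19/58 = 247/2552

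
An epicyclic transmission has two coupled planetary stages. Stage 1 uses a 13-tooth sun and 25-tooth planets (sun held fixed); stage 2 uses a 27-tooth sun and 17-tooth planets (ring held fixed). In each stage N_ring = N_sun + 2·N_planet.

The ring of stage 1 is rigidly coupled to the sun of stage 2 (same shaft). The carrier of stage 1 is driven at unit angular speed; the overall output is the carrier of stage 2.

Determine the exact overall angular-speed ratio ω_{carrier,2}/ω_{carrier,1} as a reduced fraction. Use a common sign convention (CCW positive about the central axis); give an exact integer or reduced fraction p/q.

57/154

Stage 1: N_ring = 13 + 2·25 = 63
Stage 1: 13(ω_s−ω_c) = −63(ω_r−ω_c),  ω_s=0, ω_c=1
Stage 1: ω_r = 1 − (13/63)(0−1) = 76/63
  ⇒ ω_r¹/ω_c¹ = 76/63
Stage 2: N_ring = 27 + 2·17 = 61
Stage 2: 27(ω_s−ω_c) = −61(ω_r−ω_c),  ω_r=0, ω_s=1
Stage 2: 27(1−ω_c) = −61(0−ω_c)  ⇒  88ω_c = 27  ⇒  ω_c = 27/88
  ⇒ ω_c²/ω_s² = 27/88
Coupling ω_s² = ω_r¹ ⇒ overall = 76/63 × 27/88 = 57/154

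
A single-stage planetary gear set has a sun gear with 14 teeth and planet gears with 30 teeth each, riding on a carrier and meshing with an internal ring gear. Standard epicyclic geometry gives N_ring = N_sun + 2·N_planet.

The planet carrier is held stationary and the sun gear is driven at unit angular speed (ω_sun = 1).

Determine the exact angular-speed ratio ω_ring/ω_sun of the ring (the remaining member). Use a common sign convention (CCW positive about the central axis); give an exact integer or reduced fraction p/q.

N_ring = 14 + 2·30 = 74
14(ω_s−ω_c) = −74(ω_r−ω_c),  ω_c=0, ω_s=1
ω_r = 0 − (14/74)(1−0) = -7/37
ω_r/ω_s = -7/37

-7/37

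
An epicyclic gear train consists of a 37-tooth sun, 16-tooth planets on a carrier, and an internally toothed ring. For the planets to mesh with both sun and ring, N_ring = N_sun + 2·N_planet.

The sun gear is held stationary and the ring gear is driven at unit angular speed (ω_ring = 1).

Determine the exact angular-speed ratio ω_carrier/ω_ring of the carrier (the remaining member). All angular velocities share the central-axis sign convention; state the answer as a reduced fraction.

69/106

N_ring = 37 + 2·16 = 69
37(ω_s−ω_c) = −69(ω_r−ω_c),  ω_s=0, ω_r=1
37(0−ω_c) = −69(1−ω_c)  ⇒  106ω_c = 69  ⇒  ω_c = 69/106
ω_c/ω_r = 69/106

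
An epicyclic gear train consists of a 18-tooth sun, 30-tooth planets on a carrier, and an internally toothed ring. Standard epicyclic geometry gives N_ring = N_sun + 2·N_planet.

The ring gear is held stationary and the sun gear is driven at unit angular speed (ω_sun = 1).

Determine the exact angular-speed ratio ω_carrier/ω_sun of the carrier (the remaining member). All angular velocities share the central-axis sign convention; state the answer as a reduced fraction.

3/16

N_ring = 18 + 2·30 = 78
18(ω_s−ω_c) = −78(ω_r−ω_c),  ω_r=0, ω_s=1
18(1−ω_c) = −78(0−ω_c)  ⇒  96ω_c = 18  ⇒  ω_c = 3/16
ω_c/ω_s = 3/16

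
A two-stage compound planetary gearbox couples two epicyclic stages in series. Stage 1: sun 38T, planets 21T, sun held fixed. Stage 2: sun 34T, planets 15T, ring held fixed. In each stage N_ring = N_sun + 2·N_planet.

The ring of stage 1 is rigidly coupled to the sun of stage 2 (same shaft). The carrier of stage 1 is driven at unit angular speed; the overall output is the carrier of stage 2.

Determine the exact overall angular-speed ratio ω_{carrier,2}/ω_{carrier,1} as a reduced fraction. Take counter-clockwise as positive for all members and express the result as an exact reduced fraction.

1003/1960

Stage 1: N_ring = 38 + 2·21 = 80
Stage 1: 38(ω_s−ω_c) = −80(ω_r−ω_c),  ω_s=0, ω_c=1
Stage 1: ω_r = 1 − (38/80)(0−1) = 59/40
  ⇒ ω_r¹/ω_c¹ = 59/40
Stage 2: N_ring = 34 + 2·15 = 64
Stage 2: 34(ω_s−ω_c) = −64(ω_r−ω_c),  ω_r=0, ω_s=1
Stage 2: 34(1−ω_c) = −64(0−ω_c)  ⇒  98ω_c = 34  ⇒  ω_c = 17/49
  ⇒ ω_c²/ω_s² = 17/49
Coupling ω_s² = ω_r¹ ⇒ overall = 59/40 × 17/49 = 1003/1960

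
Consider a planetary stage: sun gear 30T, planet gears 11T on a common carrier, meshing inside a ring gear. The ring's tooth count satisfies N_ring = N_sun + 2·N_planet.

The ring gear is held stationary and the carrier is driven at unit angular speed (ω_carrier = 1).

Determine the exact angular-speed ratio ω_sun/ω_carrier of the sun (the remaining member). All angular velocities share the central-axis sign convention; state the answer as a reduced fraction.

N_ring = 30 + 2·11 = 52
30(ω_s−ω_c) = −52(ω_r−ω_c),  ω_r=0, ω_c=1
ω_s = 1 − (52/30)(0−1) = 41/15
ω_s/ω_c = 41/15

41/15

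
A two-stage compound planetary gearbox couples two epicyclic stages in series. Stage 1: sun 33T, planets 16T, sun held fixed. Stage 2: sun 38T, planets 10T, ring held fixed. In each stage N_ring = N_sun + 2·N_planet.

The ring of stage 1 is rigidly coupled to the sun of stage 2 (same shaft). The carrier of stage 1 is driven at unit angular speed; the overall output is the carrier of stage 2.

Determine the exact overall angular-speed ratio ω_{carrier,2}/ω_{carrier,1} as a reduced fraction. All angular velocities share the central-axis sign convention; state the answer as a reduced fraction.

Stage 1: N_ring = 33 + 2·16 = 65
Stage 1: 33(ω_s−ω_c) = −65(ω_r−ω_c),  ω_s=0, ω_c=1
Stage 1: ω_r = 1 − (33/65)(0−1) = 98/65
  ⇒ ω_r¹/ω_c¹ = 98/65
Stage 2: N_ring = 38 + 2·10 = 58
Stage 2: 38(ω_s−ω_c) = −58(ω_r−ω_c),  ω_r=0, ω_s=1
Stage 2: 38(1−ω_c) = −58(0−ω_c)  ⇒  96ω_c = 38  ⇒  ω_c = 19/48
  ⇒ ω_c²/ω_s² = 19/48
Coupling ω_s² = ω_r¹ ⇒ overall = 98/65 × 19/48 = 931/1560

931/1560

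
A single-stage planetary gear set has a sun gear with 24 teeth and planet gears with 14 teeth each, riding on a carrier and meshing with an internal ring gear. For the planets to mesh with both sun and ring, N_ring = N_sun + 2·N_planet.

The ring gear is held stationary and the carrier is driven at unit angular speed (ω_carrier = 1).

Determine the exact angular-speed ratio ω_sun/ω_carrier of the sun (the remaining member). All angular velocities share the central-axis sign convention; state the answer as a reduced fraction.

N_ring = 24 + 2·14 = 52
24(ω_s−ω_c) = −52(ω_r−ω_c),  ω_r=0, ω_c=1
ω_s = 1 − (52/24)(0−1) = 19/6
ω_s/ω_c = 19/6

19/6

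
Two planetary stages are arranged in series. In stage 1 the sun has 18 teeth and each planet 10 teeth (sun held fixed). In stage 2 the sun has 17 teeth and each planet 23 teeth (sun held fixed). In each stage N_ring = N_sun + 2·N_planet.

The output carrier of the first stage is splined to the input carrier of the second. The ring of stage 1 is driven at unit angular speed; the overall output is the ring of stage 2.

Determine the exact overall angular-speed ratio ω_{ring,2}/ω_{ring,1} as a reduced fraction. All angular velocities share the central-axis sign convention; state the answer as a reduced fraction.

380/441

Stage 1: N_ring = 18 + 2·10 = 38
Stage 1: 18(ω_s−ω_c) = −38(ω_r−ω_c),  ω_s=0, ω_r=1
Stage 1: 18(0−ω_c) = −38(1−ω_c)  ⇒  56ω_c = 38  ⇒  ω_c = 19/28
  ⇒ ω_c¹/ω_r¹ = 19/28
Stage 2: N_ring = 17 + 2·23 = 63
Stage 2: 17(ω_s−ω_c) = −63(ω_r−ω_c),  ω_s=0, ω_c=1
Stage 2: ω_r = 1 − (17/63)(0−1) = 80/63
  ⇒ ω_r²/ω_c² = 80/63
Coupling ω_c² = ω_c¹ ⇒ overall = 19/28 × 80/63 = 380/441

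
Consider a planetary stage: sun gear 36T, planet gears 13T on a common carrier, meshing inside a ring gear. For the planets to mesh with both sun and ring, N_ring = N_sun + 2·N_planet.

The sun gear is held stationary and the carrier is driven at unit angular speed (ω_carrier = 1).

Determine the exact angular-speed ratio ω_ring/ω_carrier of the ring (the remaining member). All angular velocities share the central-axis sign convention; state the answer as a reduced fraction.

N_ring = 36 + 2·13 = 62
36(ω_s−ω_c) = −62(ω_r−ω_c),  ω_s=0, ω_c=1
ω_r = 1 − (36/62)(0−1) = 49/31
ω_r/ω_c = 49/31

49/31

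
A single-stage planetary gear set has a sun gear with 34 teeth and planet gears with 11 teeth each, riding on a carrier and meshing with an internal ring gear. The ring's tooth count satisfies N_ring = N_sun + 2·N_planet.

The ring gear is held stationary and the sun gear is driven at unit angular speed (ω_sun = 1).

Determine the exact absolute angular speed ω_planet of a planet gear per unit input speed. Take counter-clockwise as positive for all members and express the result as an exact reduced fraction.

N_ring = 34 + 2·11 = 56
34(ω_s−ω_c) = −56(ω_r−ω_c),  ω_r=0, ω_s=1
34(1−ω_c) = −56(0−ω_c)  ⇒  90ω_c = 34  ⇒  ω_c = 17/45
sun–planet: 34·(1−17/45) = −11·(ω_p−ω_c)  ⇒  ω_p−ω_c = −(34/11)·(28/45) = -952/495
ω_p = 17/45 − 952/495 = -17/11

-17/11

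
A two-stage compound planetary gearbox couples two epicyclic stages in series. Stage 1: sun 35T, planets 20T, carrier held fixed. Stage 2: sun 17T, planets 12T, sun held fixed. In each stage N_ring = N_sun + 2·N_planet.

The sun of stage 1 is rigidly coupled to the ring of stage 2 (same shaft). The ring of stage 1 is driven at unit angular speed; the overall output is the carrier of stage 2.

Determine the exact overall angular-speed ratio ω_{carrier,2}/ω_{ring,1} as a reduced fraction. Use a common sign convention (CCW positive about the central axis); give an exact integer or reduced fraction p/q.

Stage 1: N_ring = 35 + 2·20 = 75
Stage 1: 35(ω_s−ω_c) = −75(ω_r−ω_c),  ω_c=0, ω_r=1
Stage 1: ω_s = 0 − (75/35)(1−0) = -15/7
  ⇒ ω_s¹/ω_r¹ = -15/7
Stage 2: N_ring = 17 + 2·12 = 41
Stage 2: 17(ω_s−ω_c) = −41(ω_r−ω_c),  ω_s=0, ω_r=1
Stage 2: 17(0−ω_c) = −41(1−ω_c)  ⇒  58ω_c = 41  ⇒  ω_c = 41/58
  ⇒ ω_c²/ω_r² = 41/58
Coupling ω_r² = ω_s¹ ⇒ overall = -15/7 × 41/58 = -615/406

-615/406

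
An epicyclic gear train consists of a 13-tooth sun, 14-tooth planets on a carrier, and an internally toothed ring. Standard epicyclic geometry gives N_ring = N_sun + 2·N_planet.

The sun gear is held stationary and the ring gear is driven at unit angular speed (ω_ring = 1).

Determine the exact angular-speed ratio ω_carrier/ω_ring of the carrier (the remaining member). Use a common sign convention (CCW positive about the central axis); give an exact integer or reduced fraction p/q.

N_ring = 13 + 2·14 = 41
13(ω_s−ω_c) = −41(ω_r−ω_c),  ω_s=0, ω_r=1
13(0−ω_c) = −41(1−ω_c)  ⇒  54ω_c = 41  ⇒  ω_c = 41/54
ω_c/ω_r = 41/54

41/54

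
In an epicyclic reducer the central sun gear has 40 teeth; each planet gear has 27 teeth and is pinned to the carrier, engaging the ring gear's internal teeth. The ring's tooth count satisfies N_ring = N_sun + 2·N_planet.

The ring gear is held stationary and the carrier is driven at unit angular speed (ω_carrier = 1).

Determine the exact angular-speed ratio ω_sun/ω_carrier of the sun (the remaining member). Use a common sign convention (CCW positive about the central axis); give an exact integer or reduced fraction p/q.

67/20

N_ring = 40 + 2·27 = 94
40(ω_s−ω_c) = −94(ω_r−ω_c),  ω_r=0, ω_c=1
ω_s = 1 − (94/40)(0−1) = 67/20
ω_s/ω_c = 67/20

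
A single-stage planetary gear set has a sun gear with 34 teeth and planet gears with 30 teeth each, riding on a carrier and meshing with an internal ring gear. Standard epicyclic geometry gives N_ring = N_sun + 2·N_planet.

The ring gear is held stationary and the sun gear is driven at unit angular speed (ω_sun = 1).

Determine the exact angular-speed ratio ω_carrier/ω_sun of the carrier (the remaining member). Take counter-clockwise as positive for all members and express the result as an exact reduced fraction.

17/64

N_ring = 34 + 2·30 = 94
34(ω_s−ω_c) = −94(ω_r−ω_c),  ω_r=0, ω_s=1
34(1−ω_c) = −94(0−ω_c)  ⇒  128ω_c = 34  ⇒  ω_c = 17/64
ω_c/ω_s = 17/64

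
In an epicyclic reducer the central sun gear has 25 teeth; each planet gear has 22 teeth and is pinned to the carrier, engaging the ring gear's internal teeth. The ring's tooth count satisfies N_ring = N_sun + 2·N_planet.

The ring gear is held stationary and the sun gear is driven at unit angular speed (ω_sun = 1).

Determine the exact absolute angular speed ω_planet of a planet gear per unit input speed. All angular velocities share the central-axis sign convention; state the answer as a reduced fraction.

N_ring = 25 + 2·22 = 69
25(ω_s−ω_c) = −69(ω_r−ω_c),  ω_r=0, ω_s=1
25(1−ω_c) = −69(0−ω_c)  ⇒  94ω_c = 25  ⇒  ω_c = 25/94
sun–planet: 25·(1−25/94) = −22·(ω_p−ω_c)  ⇒  ω_p−ω_c = −(25/22)·(69/94) = -1725/2068
ω_p = 25/94 − 1725/2068 = -25/44

-25/44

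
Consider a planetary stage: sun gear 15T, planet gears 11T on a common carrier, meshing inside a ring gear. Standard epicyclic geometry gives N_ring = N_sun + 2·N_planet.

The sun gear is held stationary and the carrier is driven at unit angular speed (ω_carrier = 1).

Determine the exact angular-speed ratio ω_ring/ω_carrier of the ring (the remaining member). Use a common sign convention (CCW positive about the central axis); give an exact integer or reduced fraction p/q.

N_ring = 15 + 2·11 = 37
15(ω_s−ω_c) = −37(ω_r−ω_c),  ω_s=0, ω_c=1
ω_r = 1 − (15/37)(0−1) = 52/37
ω_r/ω_c = 52/37

52/37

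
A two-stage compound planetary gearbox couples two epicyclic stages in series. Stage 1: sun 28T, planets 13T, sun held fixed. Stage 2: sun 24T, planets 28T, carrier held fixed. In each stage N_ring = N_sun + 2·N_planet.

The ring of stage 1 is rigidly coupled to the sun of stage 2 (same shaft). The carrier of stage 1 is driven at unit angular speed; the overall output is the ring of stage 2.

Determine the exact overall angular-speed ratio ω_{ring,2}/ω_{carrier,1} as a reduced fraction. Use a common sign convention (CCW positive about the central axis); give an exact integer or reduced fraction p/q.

Stage 1: N_ring = 28 + 2·13 = 54
Stage 1: 28(ω_s−ω_c) = −54(ω_r−ω_c),  ω_s=0, ω_c=1
Stage 1: ω_r = 1 − (28/54)(0−1) = 41/27
  ⇒ ω_r¹/ω_c¹ = 41/27
Stage 2: N_ring = 24 + 2·28 = 80
Stage 2: 24(ω_s−ω_c) = −80(ω_r−ω_c),  ω_c=0, ω_s=1
Stage 2: ω_r = 0 − (24/80)(1−0) = -3/10
  ⇒ ω_r²/ω_s² = -3/10
Coupling ω_s² = ω_r¹ ⇒ overall = 41/27 × -3/10 = -41/90

-41/90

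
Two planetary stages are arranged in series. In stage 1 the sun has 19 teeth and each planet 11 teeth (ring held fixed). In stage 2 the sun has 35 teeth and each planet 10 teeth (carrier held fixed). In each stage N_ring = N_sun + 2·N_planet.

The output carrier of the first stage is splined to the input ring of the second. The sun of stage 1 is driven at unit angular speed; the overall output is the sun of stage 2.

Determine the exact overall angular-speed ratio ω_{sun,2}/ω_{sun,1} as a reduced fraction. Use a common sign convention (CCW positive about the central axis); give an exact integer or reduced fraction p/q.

Stage 1: N_ring = 19 + 2·11 = 41
Stage 1: 19(ω_s−ω_c) = −41(ω_r−ω_c),  ω_r=0, ω_s=1
Stage 1: 19(1−ω_c) = −41(0−ω_c)  ⇒  60ω_c = 19  ⇒  ω_c = 19/60
  ⇒ ω_c¹/ω_s¹ = 19/60
Stage 2: N_ring = 35 + 2·10 = 55
Stage 2: 35(ω_s−ω_c) = −55(ω_r−ω_c),  ω_c=0, ω_r=1
Stage 2: ω_s = 0 − (55/35)(1−0) = -11/7
  ⇒ ω_s²/ω_r² = -11/7
Coupling ω_r² = ω_c¹ ⇒ overall = 19/60 × -11/7 = -209/420

-209/420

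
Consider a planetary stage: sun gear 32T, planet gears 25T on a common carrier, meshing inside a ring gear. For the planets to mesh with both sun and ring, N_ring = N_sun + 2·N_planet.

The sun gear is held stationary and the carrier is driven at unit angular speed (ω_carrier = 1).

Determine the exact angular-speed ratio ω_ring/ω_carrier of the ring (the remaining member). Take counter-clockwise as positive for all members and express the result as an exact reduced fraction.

N_ring = 32 + 2·25 = 82
32(ω_s−ω_c) = −82(ω_r−ω_c),  ω_s=0, ω_c=1
ω_r = 1 − (32/82)(0−1) = 57/41
ω_r/ω_c = 57/41

57/41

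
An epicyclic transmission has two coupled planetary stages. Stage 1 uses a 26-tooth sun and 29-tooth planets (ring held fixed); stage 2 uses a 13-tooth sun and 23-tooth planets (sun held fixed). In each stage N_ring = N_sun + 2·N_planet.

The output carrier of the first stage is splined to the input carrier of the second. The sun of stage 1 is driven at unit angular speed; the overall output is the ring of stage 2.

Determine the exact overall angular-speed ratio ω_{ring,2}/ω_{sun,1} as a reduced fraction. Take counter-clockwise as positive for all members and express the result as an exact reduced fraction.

Stage 1: N_ring = 26 + 2·29 = 84
Stage 1: 26(ω_s−ω_c) = −84(ω_r−ω_c),  ω_r=0, ω_s=1
Stage 1: 26(1−ω_c) = −84(0−ω_c)  ⇒  110ω_c = 26  ⇒  ω_c = 13/55
  ⇒ ω_c¹/ω_s¹ = 13/55
Stage 2: N_ring = 13 + 2·23 = 59
Stage 2: 13(ω_s−ω_c) = −59(ω_r−ω_c),  ω_s=0, ω_c=1
Stage 2: ω_r = 1 − (13/59)(0−1) = 72/59
  ⇒ ω_r²/ω_c² = 72/59
Coupling ω_c² = ω_c¹ ⇒ overall = 13/55 × 72/59 = 936/3245

936/3245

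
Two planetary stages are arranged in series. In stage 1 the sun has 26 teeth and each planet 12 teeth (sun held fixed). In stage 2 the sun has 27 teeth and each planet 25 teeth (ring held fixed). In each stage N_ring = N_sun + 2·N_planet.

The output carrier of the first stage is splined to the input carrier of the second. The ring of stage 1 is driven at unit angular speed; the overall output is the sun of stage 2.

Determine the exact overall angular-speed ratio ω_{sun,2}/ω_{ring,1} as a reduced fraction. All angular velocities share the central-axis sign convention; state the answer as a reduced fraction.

Stage 1: N_ring = 26 + 2·12 = 50
Stage 1: 26(ω_s−ω_c) = −50(ω_r−ω_c),  ω_s=0, ω_r=1
Stage 1: 26(0−ω_c) = −50(1−ω_c)  ⇒  76ω_c = 50  ⇒  ω_c = 25/38
  ⇒ ω_c¹/ω_r¹ = 25/38
Stage 2: N_ring = 27 + 2·25 = 77
Stage 2: 27(ω_s−ω_c) = −77(ω_r−ω_c),  ω_r=0, ω_c=1
Stage 2: ω_s = 1 − (77/27)(0−1) = 104/27
  ⇒ ω_s²/ω_c² = 104/27
Coupling ω_c² = ω_c¹ ⇒ overall = 25/38 × 104/27 = 1300/513

1300/513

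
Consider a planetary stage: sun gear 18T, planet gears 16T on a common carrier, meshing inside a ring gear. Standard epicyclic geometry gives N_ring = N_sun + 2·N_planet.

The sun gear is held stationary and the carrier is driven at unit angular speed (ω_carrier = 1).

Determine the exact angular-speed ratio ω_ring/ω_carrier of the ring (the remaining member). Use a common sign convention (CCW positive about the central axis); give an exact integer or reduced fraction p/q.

34/25

N_ring = 18 + 2·16 = 50
18(ω_s−ω_c) = −50(ω_r−ω_c),  ω_s=0, ω_c=1
ω_r = 1 − (18/50)(0−1) = 34/25
ω_r/ω_c = 34/25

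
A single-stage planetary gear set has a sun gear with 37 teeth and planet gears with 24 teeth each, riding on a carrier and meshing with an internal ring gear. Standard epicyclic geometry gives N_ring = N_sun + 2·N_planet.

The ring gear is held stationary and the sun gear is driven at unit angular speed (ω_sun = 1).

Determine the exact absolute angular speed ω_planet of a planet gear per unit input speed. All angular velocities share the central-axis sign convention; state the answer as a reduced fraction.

-37/48

N_ring = 37 + 2·24 = 85
37(ω_s−ω_c) = −85(ω_r−ω_c),  ω_r=0, ω_s=1
37(1−ω_c) = −85(0−ω_c)  ⇒  122ω_c = 37  ⇒  ω_c = 37/122
sun–planet: 37·(1−37/122) = −24·(ω_p−ω_c)  ⇒  ω_p−ω_c = −(37/24)·(85/122) = -3145/2928
ω_p = 37/122 − 3145/2928 = -37/48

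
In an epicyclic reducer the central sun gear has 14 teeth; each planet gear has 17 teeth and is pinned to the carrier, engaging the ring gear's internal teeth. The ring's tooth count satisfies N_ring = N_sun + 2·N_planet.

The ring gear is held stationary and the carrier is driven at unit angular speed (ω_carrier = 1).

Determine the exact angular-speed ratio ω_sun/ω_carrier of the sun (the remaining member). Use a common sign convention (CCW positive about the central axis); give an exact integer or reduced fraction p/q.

N_ring = 14 + 2·17 = 48
14(ω_s−ω_c) = −48(ω_r−ω_c),  ω_r=0, ω_c=1
ω_s = 1 − (48/14)(0−1) = 31/7
ω_s/ω_c = 31/7

31/7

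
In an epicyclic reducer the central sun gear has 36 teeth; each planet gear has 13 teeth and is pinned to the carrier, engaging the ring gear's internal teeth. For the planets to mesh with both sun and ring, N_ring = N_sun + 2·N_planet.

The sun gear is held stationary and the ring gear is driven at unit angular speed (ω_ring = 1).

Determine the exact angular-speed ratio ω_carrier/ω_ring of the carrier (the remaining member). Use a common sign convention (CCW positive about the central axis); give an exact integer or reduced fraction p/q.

N_ring = 36 + 2·13 = 62
36(ω_s−ω_c) = −62(ω_r−ω_c),  ω_s=0, ω_r=1
36(0−ω_c) = −62(1−ω_c)  ⇒  98ω_c = 62  ⇒  ω_c = 31/49
ω_c/ω_r = 31/49

31/49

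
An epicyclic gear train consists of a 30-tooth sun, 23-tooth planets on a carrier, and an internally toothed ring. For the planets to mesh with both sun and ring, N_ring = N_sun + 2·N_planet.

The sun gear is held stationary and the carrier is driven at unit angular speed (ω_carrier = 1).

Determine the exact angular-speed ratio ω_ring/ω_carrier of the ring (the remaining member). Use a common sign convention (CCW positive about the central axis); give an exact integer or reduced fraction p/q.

53/38

N_ring = 30 + 2·23 = 76
30(ω_s−ω_c) = −76(ω_r−ω_c),  ω_s=0, ω_c=1
ω_r = 1 − (30/76)(0−1) = 53/38
ω_r/ω_c = 53/38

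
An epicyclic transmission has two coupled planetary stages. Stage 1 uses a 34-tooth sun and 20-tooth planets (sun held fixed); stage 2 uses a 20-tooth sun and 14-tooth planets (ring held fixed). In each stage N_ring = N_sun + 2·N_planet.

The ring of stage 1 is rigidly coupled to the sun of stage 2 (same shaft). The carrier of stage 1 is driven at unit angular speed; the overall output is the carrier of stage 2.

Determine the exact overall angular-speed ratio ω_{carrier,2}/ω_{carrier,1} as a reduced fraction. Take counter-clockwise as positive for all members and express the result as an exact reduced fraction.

270/629

Stage 1: N_ring = 34 + 2·20 = 74
Stage 1: 34(ω_s−ω_c) = −74(ω_r−ω_c),  ω_s=0, ω_c=1
Stage 1: ω_r = 1 − (34/74)(0−1) = 54/37
  ⇒ ω_r¹/ω_c¹ = 54/37
Stage 2: N_ring = 20 + 2·14 = 48
Stage 2: 20(ω_s−ω_c) = −48(ω_r−ω_c),  ω_r=0, ω_s=1
Stage 2: 20(1−ω_c) = −48(0−ω_c)  ⇒  68ω_c = 20  ⇒  ω_c = 5/17
  ⇒ ω_c²/ω_s² = 5/17
Coupling ω_s² = ω_r¹ ⇒ overall = 54/37 × 5/17 = 270/629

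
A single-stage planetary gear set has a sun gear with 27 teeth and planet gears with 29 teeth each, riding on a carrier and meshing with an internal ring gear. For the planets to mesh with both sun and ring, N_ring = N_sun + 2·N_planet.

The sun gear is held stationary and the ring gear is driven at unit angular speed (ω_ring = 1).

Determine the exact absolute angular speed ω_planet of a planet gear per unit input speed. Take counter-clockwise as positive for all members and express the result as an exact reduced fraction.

N_ring = 27 + 2·29 = 85
27(ω_s−ω_c) = −85(ω_r−ω_c),  ω_s=0, ω_r=1
27(0−ω_c) = −85(1−ω_c)  ⇒  112ω_c = 85  ⇒  ω_c = 85/112
sun–planet: 27·(0−85/112) = −29·(ω_p−ω_c)  ⇒  ω_p−ω_c = −(27/29)·(-85/112) = 2295/3248
ω_p = 85/112 + 2295/3248 = 85/58

85/58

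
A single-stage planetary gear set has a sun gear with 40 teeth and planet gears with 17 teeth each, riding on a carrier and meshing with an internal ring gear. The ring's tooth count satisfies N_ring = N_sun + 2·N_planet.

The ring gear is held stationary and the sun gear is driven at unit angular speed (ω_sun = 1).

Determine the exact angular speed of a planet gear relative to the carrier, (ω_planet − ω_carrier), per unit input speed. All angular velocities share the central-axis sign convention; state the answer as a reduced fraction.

N_ring = 40 + 2·17 = 74
40(ω_s−ω_c) = −74(ω_r−ω_c),  ω_r=0, ω_s=1
40(1−ω_c) = −74(0−ω_c)  ⇒  114ω_c = 40  ⇒  ω_c = 20/57
sun–planet: 40·(1−20/57) = −17·(ω_p−ω_c)  ⇒  ω_p−ω_c = −(40/17)·(37/57) = -1480/969

-1480/969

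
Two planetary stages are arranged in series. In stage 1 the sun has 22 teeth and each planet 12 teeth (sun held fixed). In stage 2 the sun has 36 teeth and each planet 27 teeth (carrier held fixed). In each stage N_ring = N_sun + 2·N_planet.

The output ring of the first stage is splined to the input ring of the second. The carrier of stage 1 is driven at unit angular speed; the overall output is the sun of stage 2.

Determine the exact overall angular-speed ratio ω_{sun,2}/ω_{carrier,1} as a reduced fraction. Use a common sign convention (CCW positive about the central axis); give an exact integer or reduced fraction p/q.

-85/23

Stage 1: N_ring = 22 + 2·12 = 46
Stage 1: 22(ω_s−ω_c) = −46(ω_r−ω_c),  ω_s=0, ω_c=1
Stage 1: ω_r = 1 − (22/46)(0−1) = 34/23
  ⇒ ω_r¹/ω_c¹ = 34/23
Stage 2: N_ring = 36 + 2·27 = 90
Stage 2: 36(ω_s−ω_c) = −90(ω_r−ω_c),  ω_c=0, ω_r=1
Stage 2: ω_s = 0 − (90/36)(1−0) = -5/2
  ⇒ ω_s²/ω_r² = -5/2
Coupling ω_r² = ω_r¹ ⇒ overall = 34/23 × -5/2 = -85/23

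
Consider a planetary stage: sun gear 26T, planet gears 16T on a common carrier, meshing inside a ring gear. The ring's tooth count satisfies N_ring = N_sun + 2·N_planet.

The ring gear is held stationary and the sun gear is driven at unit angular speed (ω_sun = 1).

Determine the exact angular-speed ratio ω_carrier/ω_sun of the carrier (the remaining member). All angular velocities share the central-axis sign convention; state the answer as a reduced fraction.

13/42

N_ring = 26 + 2·16 = 58
26(ω_s−ω_c) = −58(ω_r−ω_c),  ω_r=0, ω_s=1
26(1−ω_c) = −58(0−ω_c)  ⇒  84ω_c = 26  ⇒  ω_c = 13/42
ω_c/ω_s = 13/42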